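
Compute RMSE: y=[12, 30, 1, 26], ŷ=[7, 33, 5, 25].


MSE = 51/4 = 12.75
RMSE = √(51/4) = 3.5707

3.5707


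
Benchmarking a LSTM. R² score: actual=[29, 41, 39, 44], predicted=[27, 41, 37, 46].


ȳ = 38.25
SS_res = Σ(y-ŷ)² = 12
SS_tot = Σ(y-ȳ)² = 126.75
R² = 1 - SS_res/SS_tot = 1 - 0.0947 = 0.9053

0.9053


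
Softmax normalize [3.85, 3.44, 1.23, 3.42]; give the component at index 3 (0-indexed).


Exponentials: e^3.85=46.9931, e^3.44=31.187, e^1.23=3.4212, e^3.42=30.5694
Sum = 112.1707
Softmax = [0.4189, 0.278, 0.0305, 0.2725]
p[3] = 30.5694/112.1707 = 0.2725

0.2725


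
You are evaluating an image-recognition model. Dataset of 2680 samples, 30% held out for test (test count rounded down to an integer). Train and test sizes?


Test = ⌊2680·30/100⌋ = 804
Train = 2680 - 804 = 1876

Train: 1876, Test: 804


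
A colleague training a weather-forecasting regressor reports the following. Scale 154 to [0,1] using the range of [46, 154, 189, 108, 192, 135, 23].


min=23, max=192
(154-23)/(192-23) = 131/169 = 0.7751

0.7751


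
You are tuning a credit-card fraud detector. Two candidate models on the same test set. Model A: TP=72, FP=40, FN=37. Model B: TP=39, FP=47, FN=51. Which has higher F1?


Model A: P=72/112=0.6429, R=72/109=0.6606, F1=2PR/(P+R)=2TP/(2TP+FP+FN)=144/221=0.6516
Model B: P=39/86=0.4535, R=39/90=0.4333, F1=2PR/(P+R)=2TP/(2TP+FP+FN)=78/176=0.4432
0.6516 > 0.4432 → Model A

Model A


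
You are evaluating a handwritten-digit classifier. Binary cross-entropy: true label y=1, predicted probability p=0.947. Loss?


BCE = -[y·ln(p) + (1-y)·ln(1-p)]
= -1·ln(0.947) - 0
= -ln(0.947) = 0.0545

0.0545


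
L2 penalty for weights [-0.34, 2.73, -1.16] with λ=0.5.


‖w‖₂² = (-0.34)² + (2.73)² + (-1.16)²
     = 0.1156 + 7.4529 + 1.3456
     = 8.9141
λ·‖w‖₂² = 0.5·8.9141 = 4.45705

4.45705


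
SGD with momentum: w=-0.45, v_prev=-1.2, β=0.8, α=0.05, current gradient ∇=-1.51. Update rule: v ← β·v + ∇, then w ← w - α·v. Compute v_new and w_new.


v_new = 0.8·-1.2 - 1.51 = -0.96 - 1.51 = -2.47
w_new = -0.45 - 0.05·-2.47 = -0.45 + 0.1235 = -0.3265

v_new=-2.47, w_new=-0.3265


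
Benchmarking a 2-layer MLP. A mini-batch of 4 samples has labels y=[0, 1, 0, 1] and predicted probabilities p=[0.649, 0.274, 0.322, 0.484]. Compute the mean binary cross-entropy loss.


L[0] = -ln(1-0.649) = -ln(0.351) = 1.047
L[1] = -ln(0.274) = 1.2946
L[2] = -ln(1-0.322) = -ln(0.678) = 0.3886
L[3] = -ln(0.484) = 0.7257
mean = (1.047 + 1.2946 + 0.3886 + 0.7257)/4 = 0.864

0.864


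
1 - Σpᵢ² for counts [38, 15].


Probabilities: [38/53, 15/53] ≈ [0.717, 0.283]
Σpᵢ² = (1444 + 225)/53² = 1669/2809
Gini = 1 - Σpᵢ² = 1 - 1669/2809 = 0.4058

0.4058


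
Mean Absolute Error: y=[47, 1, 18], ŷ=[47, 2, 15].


Absolute errors: |47-47|=0, |1-2|=1, |18-15|=3
Sum = 4
MAE = 4/3 = 4/3

4/3


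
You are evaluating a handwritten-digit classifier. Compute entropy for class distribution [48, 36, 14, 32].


Probabilities: [48/130, 36/130, 14/130, 32/130] ≈ [0.3692, 0.2769, 0.1077, 0.2462]
H = -((48/130)·log₂(48/130) + (36/130)·log₂(36/130) + (14/130)·log₂(14/130) + (32/130)·log₂(32/130))
  = 1.8878 bits

1.8878 bits


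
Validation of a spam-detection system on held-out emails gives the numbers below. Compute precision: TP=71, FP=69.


Precision = TP/(TP+FP)
= 71/(71+69)
= 71/140 = 50.71%

50.71%


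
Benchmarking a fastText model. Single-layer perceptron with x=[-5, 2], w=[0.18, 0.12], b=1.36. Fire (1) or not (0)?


z = (-5)·(0.18) + (2)·(0.12) + 1.36
  = 0.7
step(z) = 1 (z≥0)

1


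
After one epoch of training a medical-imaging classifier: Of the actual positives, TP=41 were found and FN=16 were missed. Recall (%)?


Recall = TP/(TP+FN)
= 41/(41+16)
= 41/57 = 71.93%

71.93%


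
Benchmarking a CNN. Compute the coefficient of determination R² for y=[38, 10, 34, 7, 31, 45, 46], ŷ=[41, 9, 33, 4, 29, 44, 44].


ȳ = 30.1429
SS_res = Σ(y-ŷ)² = 29
SS_tot = Σ(y-ȳ)² = 1490.86
R² = 1 - SS_res/SS_tot = 1 - 0.0195 = 0.9805

0.9805


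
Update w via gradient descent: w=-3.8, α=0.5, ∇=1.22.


w_new = w - α·∇
= -3.8 - 0.5·1.22
= -3.8 - 0.61
= -4.41

-4.41


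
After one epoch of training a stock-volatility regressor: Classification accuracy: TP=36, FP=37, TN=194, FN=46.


Accuracy = (TP+TN)/(TP+TN+FP+FN)
= (36+194)/(313)
= 230/313 = 73.48%

73.48%


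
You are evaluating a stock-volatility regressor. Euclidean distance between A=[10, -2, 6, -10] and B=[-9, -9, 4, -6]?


d = √((10+ 9)² + (-2+ 9)² + (6-4)² + (-10+ 6)²)
  = √(361 + 49 + 4 + 16)
  = √430 = 20.7364

20.7364


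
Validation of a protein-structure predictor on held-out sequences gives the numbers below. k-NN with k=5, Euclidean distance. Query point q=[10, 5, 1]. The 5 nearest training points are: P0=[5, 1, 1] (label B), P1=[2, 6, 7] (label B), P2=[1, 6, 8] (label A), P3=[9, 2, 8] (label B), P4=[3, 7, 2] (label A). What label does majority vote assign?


d(q,P0) = 6.4031  (label B)
d(q,P1) = 10.0499  (label B)
d(q,P2) = 11.4455  (label A)
d(q,P3) = 7.6811  (label B)
d(q,P4) = 7.3485  (label A)
Votes: A=2, B=3
Majority → B

B


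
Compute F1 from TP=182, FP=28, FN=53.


Precision = 182/210 = 0.8667
Recall = 182/235 = 0.7745
F1 = 2·P·R/(P+R) = 2·TP/(2·TP+FP+FN) = 364/(364+28+53) = 364/445 = 0.818

0.818


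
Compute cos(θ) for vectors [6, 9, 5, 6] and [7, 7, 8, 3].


A·B = 6·7 + 9·7 + 5·8 + 6·3 = 163
‖A‖ = √178 = 13.3417, ‖B‖ = √171 = 13.0767
cos = 163/(√178·√171) = 163/√30438 = 0.9343

0.9343


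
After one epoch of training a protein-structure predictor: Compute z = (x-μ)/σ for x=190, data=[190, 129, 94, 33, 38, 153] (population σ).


μ = 106.1667, σ = 57.5772
z = (190 - 106.1667)/57.5772 = 1.456

1.456


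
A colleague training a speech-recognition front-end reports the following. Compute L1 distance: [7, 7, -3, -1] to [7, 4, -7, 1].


d = |7-7| + |7-4| + |-3+ 7| + |-1-1|
  = 0 + 3 + 4 + 2
  = 9

9


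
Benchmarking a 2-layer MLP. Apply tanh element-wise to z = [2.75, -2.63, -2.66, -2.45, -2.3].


tanh(2.75) = 0.9919
tanh(-2.63) = -0.9897
tanh(-2.66) = -0.9903
tanh(-2.45) = -0.9852
tanh(-2.3) = -0.9801
result = [0.9919, -0.9897, -0.9903, -0.9852, -0.9801]

[0.9919, -0.9897, -0.9903, -0.9852, -0.9801]


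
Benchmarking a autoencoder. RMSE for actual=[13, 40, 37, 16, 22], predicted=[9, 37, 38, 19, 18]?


MSE = 51/5 = 10.2
RMSE = √(51/5) = 3.1937

3.1937


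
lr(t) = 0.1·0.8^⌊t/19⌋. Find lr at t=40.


n_drops = ⌊40/19⌋ = 2
lr = 0.1·0.8^2 = 0.1·0.64 = 0.064

0.064


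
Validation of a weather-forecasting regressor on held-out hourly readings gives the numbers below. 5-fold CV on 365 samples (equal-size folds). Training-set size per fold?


Fold size = 365/5 = 73
Training per fold = 365 - 73 = 292

292


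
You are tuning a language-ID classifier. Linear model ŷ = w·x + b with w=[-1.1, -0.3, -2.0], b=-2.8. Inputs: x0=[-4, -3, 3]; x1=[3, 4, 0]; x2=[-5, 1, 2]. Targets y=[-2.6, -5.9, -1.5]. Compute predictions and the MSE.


ŷ0 = (-1.1)·(-4) + (-0.3)·(-3) + (-2.0)·(3) - 2.8 = -3.5
ŷ1 = (-1.1)·(3) + (-0.3)·(4) + (-2.0)·(0) - 2.8 = -7.3
ŷ2 = (-1.1)·(-5) + (-0.3)·(1) + (-2.0)·(2) - 2.8 = -1.6
errors² = [0.81, 1.96, 0.01]
MSE = 2.7800/3 = 0.9267

0.9267


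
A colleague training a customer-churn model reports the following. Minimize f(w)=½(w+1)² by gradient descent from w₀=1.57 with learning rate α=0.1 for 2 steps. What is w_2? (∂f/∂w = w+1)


step 1: grad = 1.57+1 = 2.57; w = 1.57 - 0.1·(2.57) = 1.313
step 2: grad = 1.313+1 = 2.313; w = 1.313 - 0.1·(2.313) = 1.0817

1.0817


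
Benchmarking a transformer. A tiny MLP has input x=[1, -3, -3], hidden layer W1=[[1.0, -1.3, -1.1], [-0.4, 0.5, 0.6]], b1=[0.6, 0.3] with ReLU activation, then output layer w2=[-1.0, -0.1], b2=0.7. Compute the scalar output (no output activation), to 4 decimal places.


z1[0] = (1.0)·(1) + (-1.3)·(-3) + (-1.1)·(-3) + 0.6 = 8.8
z1[1] = (-0.4)·(1) + (0.5)·(-3) + (0.6)·(-3) + 0.3 = -3.4
h = ReLU(z1) = [8.8, 0.0]
output = (-1.0)·(8.8) + (-0.1)·(0.0) + 0.7 = -8.1

-8.1


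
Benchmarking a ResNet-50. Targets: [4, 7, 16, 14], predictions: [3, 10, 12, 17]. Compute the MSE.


Squared errors: (4-3)²=1, (7-10)²=9, (16-12)²=16, (14-17)²=9
Sum = 35
MSE = 35/4 = 35/4

35/4


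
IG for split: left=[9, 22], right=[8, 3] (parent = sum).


Parent = [17, 25], H_parent = 0.9737
H_left = 0.8691 (n=31), H_right = 0.8454 (n=11)
H_children = (31/42)·0.8691 + (11/42)·0.8454 = 0.8629
IG = 0.9737 - 0.8629 = 0.1108

0.1108


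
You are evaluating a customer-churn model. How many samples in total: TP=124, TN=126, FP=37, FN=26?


Total = TP + TN + FP + FN
= 124 + 126 + 37 + 26
= 313
(Predicted positive: 161, predicted negative: 152)

313


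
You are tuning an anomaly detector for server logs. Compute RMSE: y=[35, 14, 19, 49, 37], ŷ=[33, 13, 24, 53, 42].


MSE = 71/5 = 14.2
RMSE = √(71/5) = 3.7683

3.7683


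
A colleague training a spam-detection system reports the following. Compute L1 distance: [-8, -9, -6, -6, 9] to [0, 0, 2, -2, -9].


d = |-8-0| + |-9-0| + |-6-2| + |-6+ 2| + |9+ 9|
  = 8 + 9 + 8 + 4 + 18
  = 47

47


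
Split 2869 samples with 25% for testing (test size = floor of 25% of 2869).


Test = ⌊2869·25/100⌋ = 717
Train = 2869 - 717 = 2152

Train: 2152, Test: 717


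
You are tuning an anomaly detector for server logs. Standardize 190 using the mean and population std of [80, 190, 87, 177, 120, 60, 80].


μ = 113.4286, σ = 47.4126
z = (190 - 113.4286)/47.4126 = 1.615

1.615


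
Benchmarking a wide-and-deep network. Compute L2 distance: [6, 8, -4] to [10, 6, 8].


d = √((6-10)² + (8-6)² + (-4-8)²)
  = √(16 + 4 + 144)
  = √164 = 12.8062

12.8062


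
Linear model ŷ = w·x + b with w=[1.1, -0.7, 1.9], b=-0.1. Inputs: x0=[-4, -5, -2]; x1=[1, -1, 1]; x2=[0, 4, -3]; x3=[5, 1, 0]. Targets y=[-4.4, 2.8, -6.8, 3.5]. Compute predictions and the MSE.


ŷ0 = (1.1)·(-4) + (-0.7)·(-5) + (1.9)·(-2) - 0.1 = -4.8
ŷ1 = (1.1)·(1) + (-0.7)·(-1) + (1.9)·(1) - 0.1 = 3.6
ŷ2 = (1.1)·(0) + (-0.7)·(4) + (1.9)·(-3) - 0.1 = -8.6
ŷ3 = (1.1)·(5) + (-0.7)·(1) + (1.9)·(0) - 0.1 = 4.7
errors² = [0.16, 0.64, 3.24, 1.44]
MSE = 5.4800/4 = 1.37

1.37


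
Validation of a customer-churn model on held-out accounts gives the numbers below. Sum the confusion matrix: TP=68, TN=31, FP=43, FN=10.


Total = TP + TN + FP + FN
= 68 + 31 + 43 + 10
= 152
(Predicted positive: 111, predicted negative: 41)

152


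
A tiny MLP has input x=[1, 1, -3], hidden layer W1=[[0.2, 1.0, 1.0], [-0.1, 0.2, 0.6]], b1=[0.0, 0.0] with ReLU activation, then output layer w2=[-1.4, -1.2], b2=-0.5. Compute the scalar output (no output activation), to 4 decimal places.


z1[0] = (0.2)·(1) + (1.0)·(1) + (1.0)·(-3) + 0.0 = -1.8
z1[1] = (-0.1)·(1) + (0.2)·(1) + (0.6)·(-3) + 0.0 = -1.7
h = ReLU(z1) = [0.0, 0.0]
output = (-1.4)·(0.0) + (-1.2)·(0.0) - 0.5 = -0.5

-0.5


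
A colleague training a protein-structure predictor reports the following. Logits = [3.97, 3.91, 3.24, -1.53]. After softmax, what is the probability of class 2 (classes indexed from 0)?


Exponentials: e^3.97=52.9845, e^3.91=49.899, e^3.24=25.5337, e^-1.53=0.2165
Sum = 128.6337
Softmax = [0.4119, 0.3879, 0.1985, 0.0017]
p[2] = 25.5337/128.6337 = 0.1985

0.1985


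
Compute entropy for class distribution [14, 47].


Probabilities: [14/61, 47/61] ≈ [0.2295, 0.7705]
H = -((14/61)·log₂(14/61) + (47/61)·log₂(47/61))
  = 0.7772 bits

0.7772 bits


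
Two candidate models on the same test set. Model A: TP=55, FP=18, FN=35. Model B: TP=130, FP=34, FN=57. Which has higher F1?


Model A: P=55/73=0.7534, R=55/90=0.6111, F1=2PR/(P+R)=2TP/(2TP+FP+FN)=110/163=0.6748
Model B: P=130/164=0.7927, R=130/187=0.6952, F1=2PR/(P+R)=2TP/(2TP+FP+FN)=260/351=0.7407
0.6748 < 0.7407 → Model B

Model B


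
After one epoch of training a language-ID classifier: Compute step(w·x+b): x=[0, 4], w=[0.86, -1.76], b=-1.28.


z = (0)·(0.86) + (4)·(-1.76) - 1.28
  = -8.32
step(z) = 0 (z<0)

0


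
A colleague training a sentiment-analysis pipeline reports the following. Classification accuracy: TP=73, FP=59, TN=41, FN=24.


Accuracy = (TP+TN)/(TP+TN+FP+FN)
= (73+41)/(197)
= 114/197 = 57.87%

57.87%


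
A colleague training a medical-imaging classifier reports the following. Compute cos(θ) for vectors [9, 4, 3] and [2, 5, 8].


A·B = 9·2 + 4·5 + 3·8 = 62
‖A‖ = √106 = 10.2956, ‖B‖ = √93 = 9.6437
cos = 62/(√106·√93) = 62/√9858 = 0.6244

0.6244


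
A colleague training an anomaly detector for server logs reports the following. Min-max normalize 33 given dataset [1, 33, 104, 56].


min=1, max=104
(33-1)/(104-1) = 32/103 = 0.3107

0.3107


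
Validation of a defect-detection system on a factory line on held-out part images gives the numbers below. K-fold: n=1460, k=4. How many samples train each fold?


Fold size = 1460/4 = 365
Training per fold = 1460 - 365 = 1095

1095


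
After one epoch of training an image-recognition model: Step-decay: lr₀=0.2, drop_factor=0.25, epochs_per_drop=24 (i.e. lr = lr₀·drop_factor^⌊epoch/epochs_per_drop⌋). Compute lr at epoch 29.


n_drops = ⌊29/24⌋ = 1
lr = 0.2·0.25^1 = 0.2·0.25 = 0.05

0.05


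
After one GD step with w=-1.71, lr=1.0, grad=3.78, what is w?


w_new = w - α·∇
= -1.71 - 1.0·3.78
= -1.71 - 3.78
= -5.49

-5.49


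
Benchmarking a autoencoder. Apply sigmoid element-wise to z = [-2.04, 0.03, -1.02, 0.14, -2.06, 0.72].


σ(-2.04) = 1/(1+e^2.04) = 0.1151
σ(0.03) = 1/(1+e^-0.03) = 0.5075
σ(-1.02) = 1/(1+e^1.02) = 0.265
σ(0.14) = 1/(1+e^-0.14) = 0.5349
σ(-2.06) = 1/(1+e^2.06) = 0.113
σ(0.72) = 1/(1+e^-0.72) = 0.6726
result = [0.1151, 0.5075, 0.265, 0.5349, 0.113, 0.6726]

[0.1151, 0.5075, 0.265, 0.5349, 0.113, 0.6726]


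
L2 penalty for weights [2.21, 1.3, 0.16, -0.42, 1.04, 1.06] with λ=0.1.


‖w‖₂² = (2.21)² + (1.3)² + (0.16)² + (-0.42)² + (1.04)² + (1.06)²
     = 4.8841 + 1.69 + 0.0256 + 0.1764 + 1.0816 + 1.1236
     = 8.9813
λ·‖w‖₂² = 0.1·8.9813 = 0.89813

0.89813


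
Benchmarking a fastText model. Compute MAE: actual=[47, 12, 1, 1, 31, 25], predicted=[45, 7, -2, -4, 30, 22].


Absolute errors: |47-45|=2, |12-7|=5, |1+ 2|=3, |1+ 4|=5, |31-30|=1, |25-22|=3
Sum = 19
MAE = 19/6 = 19/6

19/6


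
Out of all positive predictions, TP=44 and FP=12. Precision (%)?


Precision = TP/(TP+FP)
= 44/(44+12)
= 44/56 = 78.57%

78.57%


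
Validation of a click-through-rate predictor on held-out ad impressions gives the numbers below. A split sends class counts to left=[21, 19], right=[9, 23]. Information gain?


Parent = [30, 42], H_parent = 0.9799
H_left = 0.9982 (n=40), H_right = 0.8571 (n=32)
H_children = (40/72)·0.9982 + (32/72)·0.8571 = 0.9355
IG = 0.9799 - 0.9355 = 0.0444

0.0444


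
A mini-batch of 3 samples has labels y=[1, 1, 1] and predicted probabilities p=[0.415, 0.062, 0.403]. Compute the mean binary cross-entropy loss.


L[0] = -ln(0.415) = 0.8795
L[1] = -ln(0.062) = 2.7806
L[2] = -ln(0.403) = 0.9088
mean = (0.8795 + 2.7806 + 0.9088)/3 = 1.523

1.523


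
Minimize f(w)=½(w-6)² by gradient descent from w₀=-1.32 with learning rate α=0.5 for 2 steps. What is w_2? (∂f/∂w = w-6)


step 1: grad = -1.32-6 = -7.32; w = -1.32 - 0.5·(-7.32) = 2.34
step 2: grad = 2.34-6 = -3.66; w = 2.34 - 0.5·(-3.66) = 4.17

4.17


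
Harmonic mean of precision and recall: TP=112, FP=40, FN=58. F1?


Precision = 112/152 = 0.7368
Recall = 112/170 = 0.6588
F1 = 2·P·R/(P+R) = 2·TP/(2·TP+FP+FN) = 224/(224+40+58) = 224/322 = 0.6957

0.6957


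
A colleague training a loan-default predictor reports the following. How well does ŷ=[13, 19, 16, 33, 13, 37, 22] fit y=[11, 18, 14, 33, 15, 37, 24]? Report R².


ȳ = 21.7143
SS_res = Σ(y-ŷ)² = 17
SS_tot = Σ(y-ȳ)² = 599.43
R² = 1 - SS_res/SS_tot = 1 - 0.0284 = 0.9716

0.9716


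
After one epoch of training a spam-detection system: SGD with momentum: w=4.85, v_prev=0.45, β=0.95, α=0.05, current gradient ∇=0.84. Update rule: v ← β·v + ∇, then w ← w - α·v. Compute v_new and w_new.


v_new = 0.95·0.45 + 0.84 = 0.4275 + 0.84 = 1.2675
w_new = 4.85 - 0.05·1.2675 = 4.85 - 0.063375 = 4.786625

v_new=1.2675, w_new=4.786625


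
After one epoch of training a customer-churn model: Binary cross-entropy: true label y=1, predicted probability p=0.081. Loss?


BCE = -[y·ln(p) + (1-y)·ln(1-p)]
= -1·ln(0.081) - 0
= -ln(0.081) = 2.5133

2.5133


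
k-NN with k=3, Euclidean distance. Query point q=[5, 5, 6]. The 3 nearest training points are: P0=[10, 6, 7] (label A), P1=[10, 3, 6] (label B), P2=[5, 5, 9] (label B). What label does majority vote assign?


d(q,P0) = 5.1962  (label A)
d(q,P1) = 5.3852  (label B)
d(q,P2) = 3.0  (label B)
Votes: A=1, B=2
Majority → B

B


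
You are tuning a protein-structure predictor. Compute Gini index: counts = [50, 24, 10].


Probabilities: [50/84, 24/84, 10/84] ≈ [0.5952, 0.2857, 0.119]
Σpᵢ² = (2500 + 576 + 100)/84² = 3176/7056
Gini = 1 - Σpᵢ² = 1 - 3176/7056 = 0.5499

0.5499


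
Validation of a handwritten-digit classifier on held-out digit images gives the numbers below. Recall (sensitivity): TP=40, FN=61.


Recall = TP/(TP+FN)
= 40/(40+61)
= 40/101 = 39.6%

39.6%


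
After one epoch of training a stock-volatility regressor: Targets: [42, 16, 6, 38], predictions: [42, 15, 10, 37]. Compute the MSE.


Squared errors: (42-42)²=0, (16-15)²=1, (6-10)²=16, (38-37)²=1
Sum = 18
MSE = 18/4 = 9/2

9/2


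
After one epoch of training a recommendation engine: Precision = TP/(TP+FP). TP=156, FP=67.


Precision = TP/(TP+FP)
= 156/(156+67)
= 156/223 = 69.96%

69.96%


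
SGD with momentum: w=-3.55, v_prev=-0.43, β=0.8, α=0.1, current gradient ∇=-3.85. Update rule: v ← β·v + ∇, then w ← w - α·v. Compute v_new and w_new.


v_new = 0.8·-0.43 - 3.85 = -0.344 - 3.85 = -4.194
w_new = -3.55 - 0.1·-4.194 = -3.55 + 0.4194 = -3.1306

v_new=-4.194, w_new=-3.1306


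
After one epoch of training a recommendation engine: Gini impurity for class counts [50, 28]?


Probabilities: [50/78, 28/78] ≈ [0.641, 0.359]
Σpᵢ² = (2500 + 784)/78² = 3284/6084
Gini = 1 - Σpᵢ² = 1 - 3284/6084 = 0.4602

0.4602


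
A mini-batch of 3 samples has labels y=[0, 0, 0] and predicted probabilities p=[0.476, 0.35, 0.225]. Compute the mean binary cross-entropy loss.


L[0] = -ln(1-0.476) = -ln(0.524) = 0.6463
L[1] = -ln(1-0.35) = -ln(0.65) = 0.4308
L[2] = -ln(1-0.225) = -ln(0.775) = 0.2549
mean = (0.6463 + 0.4308 + 0.2549)/3 = 0.444

0.444


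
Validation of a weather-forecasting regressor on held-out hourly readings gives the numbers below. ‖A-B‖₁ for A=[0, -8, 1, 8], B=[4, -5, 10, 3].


d = |0-4| + |-8+ 5| + |1-10| + |8-3|
  = 4 + 3 + 9 + 5
  = 21

21


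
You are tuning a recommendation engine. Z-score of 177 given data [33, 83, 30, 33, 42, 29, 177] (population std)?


μ = 61, σ = 50.5032
z = (177 - 61)/50.5032 = 2.2969

2.2969


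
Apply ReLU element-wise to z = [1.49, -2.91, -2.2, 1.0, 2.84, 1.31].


ReLU(1.49) = max(0, 1.49) = 1.49
ReLU(-2.91) = max(0, -2.91) = 0.0
ReLU(-2.2) = max(0, -2.2) = 0.0
ReLU(1.0) = max(0, 1.0) = 1.0
ReLU(2.84) = max(0, 2.84) = 2.84
ReLU(1.31) = max(0, 1.31) = 1.31
result = [1.49, 0.0, 0.0, 1.0, 2.84, 1.31]

[1.49, 0.0, 0.0, 1.0, 2.84, 1.31]


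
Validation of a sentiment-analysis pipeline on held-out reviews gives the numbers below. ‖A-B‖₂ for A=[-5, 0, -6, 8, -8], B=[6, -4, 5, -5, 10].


d = √((-5-6)² + (0+ 4)² + (-6-5)² + (8+ 5)² + (-8-10)²)
  = √(121 + 16 + 121 + 169 + 324)
  = √751 = 27.4044

27.4044


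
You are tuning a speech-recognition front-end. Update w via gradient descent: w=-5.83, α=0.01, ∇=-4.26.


w_new = w - α·∇
= -5.83 - 0.01·-4.26
= -5.83 + 0.0426
= -5.7874

-5.7874


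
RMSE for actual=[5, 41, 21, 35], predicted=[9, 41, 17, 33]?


MSE = 36/4 = 9
RMSE = √(36/4) = 3.0

3.0


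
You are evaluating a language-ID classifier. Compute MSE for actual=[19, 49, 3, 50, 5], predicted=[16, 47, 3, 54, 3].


Squared errors: (19-16)²=9, (49-47)²=4, (3-3)²=0, (50-54)²=16, (5-3)²=4
Sum = 33
MSE = 33/5 = 33/5

33/5


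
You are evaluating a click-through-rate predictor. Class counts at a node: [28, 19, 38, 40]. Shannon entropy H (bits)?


Probabilities: [28/125, 19/125, 38/125, 40/125] ≈ [0.224, 0.152, 0.304, 0.32]
H = -((28/125)·log₂(28/125) + (19/125)·log₂(19/125) + (38/125)·log₂(38/125) + (40/125)·log₂(40/125))
  = 1.9449 bits

1.9449 bits


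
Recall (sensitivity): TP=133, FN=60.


Recall = TP/(TP+FN)
= 133/(133+60)
= 133/193 = 68.91%

68.91%


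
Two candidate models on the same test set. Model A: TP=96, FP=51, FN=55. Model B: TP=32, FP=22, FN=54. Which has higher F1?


Model A: P=96/147=0.6531, R=96/151=0.6358, F1=2PR/(P+R)=2TP/(2TP+FP+FN)=192/298=0.6443
Model B: P=32/54=0.5926, R=32/86=0.3721, F1=2PR/(P+R)=2TP/(2TP+FP+FN)=64/140=0.4571
0.6443 > 0.4571 → Model A

Model A


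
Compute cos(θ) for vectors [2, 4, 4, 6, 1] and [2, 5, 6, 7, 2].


A·B = 2·2 + 4·5 + 4·6 + 6·7 + 1·2 = 92
‖A‖ = √73 = 8.544, ‖B‖ = √118 = 10.8628
cos = 92/(√73·√118) = 92/√8614 = 0.9913

0.9913


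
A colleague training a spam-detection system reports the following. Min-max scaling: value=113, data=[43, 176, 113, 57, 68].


min=43, max=176
(113-43)/(176-43) = 70/133 = 0.5263

0.5263


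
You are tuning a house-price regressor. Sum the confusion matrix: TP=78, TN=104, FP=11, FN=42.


Total = TP + TN + FP + FN
= 78 + 104 + 11 + 42
= 235
(Predicted positive: 89, predicted negative: 146)

235


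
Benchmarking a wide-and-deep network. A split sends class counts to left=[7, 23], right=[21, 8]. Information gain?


Parent = [28, 31], H_parent = 0.9981
H_left = 0.7838 (n=30), H_right = 0.8498 (n=29)
H_children = (30/59)·0.7838 + (29/59)·0.8498 = 0.8162
IG = 0.9981 - 0.8162 = 0.1819

0.1819


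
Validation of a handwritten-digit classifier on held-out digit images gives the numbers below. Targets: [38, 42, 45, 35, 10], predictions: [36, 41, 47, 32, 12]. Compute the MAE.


Absolute errors: |38-36|=2, |42-41|=1, |45-47|=2, |35-32|=3, |10-12|=2
Sum = 10
MAE = 10/5 = 2

2


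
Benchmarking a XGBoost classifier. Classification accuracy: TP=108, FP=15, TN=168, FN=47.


Accuracy = (TP+TN)/(TP+TN+FP+FN)
= (108+168)/(338)
= 276/338 = 81.66%

81.66%


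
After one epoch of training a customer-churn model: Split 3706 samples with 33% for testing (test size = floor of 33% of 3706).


Test = ⌊3706·33/100⌋ = 1222
Train = 3706 - 1222 = 2484

Train: 2484, Test: 1222


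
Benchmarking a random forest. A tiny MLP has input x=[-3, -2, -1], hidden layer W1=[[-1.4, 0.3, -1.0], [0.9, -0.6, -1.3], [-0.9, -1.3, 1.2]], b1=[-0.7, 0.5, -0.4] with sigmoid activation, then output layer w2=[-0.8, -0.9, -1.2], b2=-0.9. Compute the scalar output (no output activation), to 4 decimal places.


z1[0] = (-1.4)·(-3) + (0.3)·(-2) + (-1.0)·(-1) - 0.7 = 3.9
z1[1] = (0.9)·(-3) + (-0.6)·(-2) + (-1.3)·(-1) + 0.5 = 0.3
z1[2] = (-0.9)·(-3) + (-1.3)·(-2) + (1.2)·(-1) - 0.4 = 3.7
h = sigmoid(z1) = [0.9802, 0.5744, 0.9759]
output = (-0.8)·(0.9802) + (-0.9)·(0.5744) + (-1.2)·(0.9759) - 0.9 = -3.3722

-3.3722


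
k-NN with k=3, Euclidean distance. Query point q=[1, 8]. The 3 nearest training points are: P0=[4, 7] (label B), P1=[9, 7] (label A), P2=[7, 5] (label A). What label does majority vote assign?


d(q,P0) = 3.1623  (label B)
d(q,P1) = 8.0623  (label A)
d(q,P2) = 6.7082  (label A)
Votes: A=2, B=1
Majority → A

A


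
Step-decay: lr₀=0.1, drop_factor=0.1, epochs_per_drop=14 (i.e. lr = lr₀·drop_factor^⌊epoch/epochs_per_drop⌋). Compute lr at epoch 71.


n_drops = ⌊71/14⌋ = 5
lr = 0.1·0.1^5 = 0.1·0.00001 = 0.000001

0.000001


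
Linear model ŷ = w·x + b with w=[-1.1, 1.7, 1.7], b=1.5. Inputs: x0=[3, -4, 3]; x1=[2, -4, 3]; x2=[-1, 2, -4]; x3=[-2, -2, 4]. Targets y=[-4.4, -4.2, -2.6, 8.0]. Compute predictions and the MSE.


ŷ0 = (-1.1)·(3) + (1.7)·(-4) + (1.7)·(3) + 1.5 = -3.5
ŷ1 = (-1.1)·(2) + (1.7)·(-4) + (1.7)·(3) + 1.5 = -2.4
ŷ2 = (-1.1)·(-1) + (1.7)·(2) + (1.7)·(-4) + 1.5 = -0.8
ŷ3 = (-1.1)·(-2) + (1.7)·(-2) + (1.7)·(4) + 1.5 = 7.1
errors² = [0.81, 3.24, 3.24, 0.81]
MSE = 8.1000/4 = 2.025

2.025


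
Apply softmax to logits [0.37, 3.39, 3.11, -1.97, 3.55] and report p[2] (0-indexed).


Exponentials: e^0.37=1.4477, e^3.39=29.666, e^3.11=22.421, e^-1.97=0.1395, e^3.55=34.8133
Sum = 88.4875
Softmax = [0.0164, 0.3353, 0.2534, 0.0016, 0.3934]
p[2] = 22.421/88.4875 = 0.2534

0.2534


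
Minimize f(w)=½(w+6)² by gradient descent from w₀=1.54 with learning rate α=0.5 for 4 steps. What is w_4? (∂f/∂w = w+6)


step 1: grad = 1.54+6 = 7.54; w = 1.54 - 0.5·(7.54) = -2.23
step 2: grad = -2.23+6 = 3.77; w = -2.23 - 0.5·(3.77) = -4.115
step 3: grad = -4.115+6 = 1.885; w = -4.115 - 0.5·(1.885) = -5.0575
step 4: grad = -5.0575+6 = 0.9425; w = -5.0575 - 0.5·(0.9425) = -5.52875

-5.52875


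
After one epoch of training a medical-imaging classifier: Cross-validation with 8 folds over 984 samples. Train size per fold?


Fold size = 984/8 = 123
Training per fold = 984 - 123 = 861

861


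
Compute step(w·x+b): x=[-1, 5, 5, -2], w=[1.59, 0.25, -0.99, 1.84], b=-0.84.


z = (-1)·(1.59) + (5)·(0.25) + (5)·(-0.99) + (-2)·(1.84) - 0.84
  = -9.81
step(z) = 0 (z<0)

0


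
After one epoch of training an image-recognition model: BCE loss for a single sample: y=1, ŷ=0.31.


BCE = -[y·ln(p) + (1-y)·ln(1-p)]
= -1·ln(0.31) - 0
= -ln(0.31) = 1.1712

1.1712


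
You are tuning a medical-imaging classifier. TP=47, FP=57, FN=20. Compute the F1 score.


Precision = 47/104 = 0.4519
Recall = 47/67 = 0.7015
F1 = 2·P·R/(P+R) = 2·TP/(2·TP+FP+FN) = 94/(94+57+20) = 94/171 = 0.5497

0.5497


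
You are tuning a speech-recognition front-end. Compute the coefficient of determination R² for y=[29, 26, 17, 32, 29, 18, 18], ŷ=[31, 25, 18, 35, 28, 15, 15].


ȳ = 24.1429
SS_res = Σ(y-ŷ)² = 34
SS_tot = Σ(y-ȳ)² = 238.86
R² = 1 - SS_res/SS_tot = 1 - 0.1423 = 0.8577

0.8577


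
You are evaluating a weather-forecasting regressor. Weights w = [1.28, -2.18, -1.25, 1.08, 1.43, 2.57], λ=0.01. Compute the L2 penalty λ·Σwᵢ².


‖w‖₂² = (1.28)² + (-2.18)² + (-1.25)² + (1.08)² + (1.43)² + (2.57)²
     = 1.6384 + 4.7524 + 1.5625 + 1.1664 + 2.0449 + 6.6049
     = 17.7695
λ·‖w‖₂² = 0.01·17.7695 = 0.177695

0.177695


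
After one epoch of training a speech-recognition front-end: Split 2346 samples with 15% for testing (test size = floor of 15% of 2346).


Test = ⌊2346·15/100⌋ = 351
Train = 2346 - 351 = 1995

Train: 1995, Test: 351


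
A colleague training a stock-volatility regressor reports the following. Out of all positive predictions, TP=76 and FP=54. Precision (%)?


Precision = TP/(TP+FP)
= 76/(76+54)
= 76/130 = 58.46%

58.46%


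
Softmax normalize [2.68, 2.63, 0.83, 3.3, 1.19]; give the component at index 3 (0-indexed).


Exponentials: e^2.68=14.5851, e^2.63=13.8738, e^0.83=2.2933, e^3.3=27.1126, e^1.19=3.2871
Sum = 61.1519
Softmax = [0.2385, 0.2269, 0.0375, 0.4434, 0.0538]
p[3] = 27.1126/61.1519 = 0.4434

0.4434


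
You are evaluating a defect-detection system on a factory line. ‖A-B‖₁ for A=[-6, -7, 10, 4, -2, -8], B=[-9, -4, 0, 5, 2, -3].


d = |-6+ 9| + |-7+ 4| + |10-0| + |4-5| + |-2-2| + |-8+ 3|
  = 3 + 3 + 10 + 1 + 4 + 5
  = 26

26


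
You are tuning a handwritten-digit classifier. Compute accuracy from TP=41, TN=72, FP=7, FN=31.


Accuracy = (TP+TN)/(TP+TN+FP+FN)
= (41+72)/(151)
= 113/151 = 74.83%

74.83%


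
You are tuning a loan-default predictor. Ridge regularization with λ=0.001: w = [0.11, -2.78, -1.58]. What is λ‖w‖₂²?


‖w‖₂² = (0.11)² + (-2.78)² + (-1.58)²
     = 0.0121 + 7.7284 + 2.4964
     = 10.2369
λ·‖w‖₂² = 0.001·10.2369 = 0.010237

0.010237


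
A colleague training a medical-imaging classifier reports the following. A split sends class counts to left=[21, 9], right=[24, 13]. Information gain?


Parent = [45, 22], H_parent = 0.9132
H_left = 0.8813 (n=30), H_right = 0.9353 (n=37)
H_children = (30/67)·0.8813 + (37/67)·0.9353 = 0.9111
IG = 0.9132 - 0.9111 = 0.0021

0.0021


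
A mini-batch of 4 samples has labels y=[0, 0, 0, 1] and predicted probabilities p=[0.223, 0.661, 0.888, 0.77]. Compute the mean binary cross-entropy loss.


L[0] = -ln(1-0.223) = -ln(0.777) = 0.2523
L[1] = -ln(1-0.661) = -ln(0.339) = 1.0818
L[2] = -ln(1-0.888) = -ln(0.112) = 2.1893
L[3] = -ln(0.77) = 0.2614
mean = (0.2523 + 1.0818 + 2.1893 + 0.2614)/4 = 0.9462

0.9462


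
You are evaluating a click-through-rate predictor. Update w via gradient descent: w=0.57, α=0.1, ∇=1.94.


w_new = w - α·∇
= 0.57 - 0.1·1.94
= 0.57 - 0.194
= 0.376

0.376


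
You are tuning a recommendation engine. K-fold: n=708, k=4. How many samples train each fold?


Fold size = 708/4 = 177
Training per fold = 708 - 177 = 531

531


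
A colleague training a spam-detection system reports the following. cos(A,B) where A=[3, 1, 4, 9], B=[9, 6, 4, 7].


A·B = 3·9 + 1·6 + 4·4 + 9·7 = 112
‖A‖ = √107 = 10.3441, ‖B‖ = √182 = 13.4907
cos = 112/(√107·√182) = 112/√19474 = 0.8026

0.8026


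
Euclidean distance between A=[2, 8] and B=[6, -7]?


d = √((2-6)² + (8+ 7)²)
  = √(16 + 225)
  = √241 = 15.5242

15.5242


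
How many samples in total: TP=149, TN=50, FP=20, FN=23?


Total = TP + TN + FP + FN
= 149 + 50 + 20 + 23
= 242
(Predicted positive: 169, predicted negative: 73)

242


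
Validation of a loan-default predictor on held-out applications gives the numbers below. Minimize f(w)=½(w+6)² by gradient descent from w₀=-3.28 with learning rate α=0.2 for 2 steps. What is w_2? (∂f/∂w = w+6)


step 1: grad = -3.28+6 = 2.72; w = -3.28 - 0.2·(2.72) = -3.824
step 2: grad = -3.824+6 = 2.176; w = -3.824 - 0.2·(2.176) = -4.2592

-4.2592


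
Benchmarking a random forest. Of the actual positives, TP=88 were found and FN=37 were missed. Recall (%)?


Recall = TP/(TP+FN)
= 88/(88+37)
= 88/125 = 70.4%

70.4%


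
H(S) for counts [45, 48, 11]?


Probabilities: [45/104, 48/104, 11/104] ≈ [0.4327, 0.4615, 0.1058]
H = -((45/104)·log₂(45/104) + (48/104)·log₂(48/104) + (11/104)·log₂(11/104))
  = 1.3806 bits

1.3806 bits


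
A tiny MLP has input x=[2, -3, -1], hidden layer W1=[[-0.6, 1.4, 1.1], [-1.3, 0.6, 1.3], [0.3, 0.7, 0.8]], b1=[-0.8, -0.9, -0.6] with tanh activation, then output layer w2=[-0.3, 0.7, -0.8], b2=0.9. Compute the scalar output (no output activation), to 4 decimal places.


z1[0] = (-0.6)·(2) + (1.4)·(-3) + (1.1)·(-1) - 0.8 = -7.3
z1[1] = (-1.3)·(2) + (0.6)·(-3) + (1.3)·(-1) - 0.9 = -6.6
z1[2] = (0.3)·(2) + (0.7)·(-3) + (0.8)·(-1) - 0.6 = -2.9
h = tanh(z1) = [-1.0, -1.0, -0.994]
output = (-0.3)·(-1.0) + (0.7)·(-1.0) + (-0.8)·(-0.994) + 0.9 = 1.2952

1.2952


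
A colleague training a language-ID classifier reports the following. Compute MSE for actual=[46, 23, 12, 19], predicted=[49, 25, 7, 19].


Squared errors: (46-49)²=9, (23-25)²=4, (12-7)²=25, (19-19)²=0
Sum = 38
MSE = 38/4 = 19/2

19/2


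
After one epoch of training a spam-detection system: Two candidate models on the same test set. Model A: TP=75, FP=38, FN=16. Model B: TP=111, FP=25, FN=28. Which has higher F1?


Model A: P=75/113=0.6637, R=75/91=0.8242, F1=2PR/(P+R)=2TP/(2TP+FP+FN)=150/204=0.7353
Model B: P=111/136=0.8162, R=111/139=0.7986, F1=2PR/(P+R)=2TP/(2TP+FP+FN)=222/275=0.8073
0.7353 < 0.8073 → Model B

Model B


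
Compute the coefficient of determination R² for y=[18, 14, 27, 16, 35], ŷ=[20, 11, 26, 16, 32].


ȳ = 22
SS_res = Σ(y-ŷ)² = 23
SS_tot = Σ(y-ȳ)² = 310
R² = 1 - SS_res/SS_tot = 1 - 0.0742 = 0.9258

0.9258


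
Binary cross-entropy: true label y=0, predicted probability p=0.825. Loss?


BCE = -[y·ln(p) + (1-y)·ln(1-p)]
= -0 - 1·ln(1-0.825)
= -ln(0.175) = 1.743

1.743


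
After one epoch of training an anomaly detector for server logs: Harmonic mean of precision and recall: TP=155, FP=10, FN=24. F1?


Precision = 155/165 = 0.9394
Recall = 155/179 = 0.8659
F1 = 2·P·R/(P+R) = 2·TP/(2·TP+FP+FN) = 310/(310+10+24) = 310/344 = 0.9012

0.9012


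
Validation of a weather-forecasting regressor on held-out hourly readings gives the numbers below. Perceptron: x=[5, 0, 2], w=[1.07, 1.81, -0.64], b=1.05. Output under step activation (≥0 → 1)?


z = (5)·(1.07) + (0)·(1.81) + (2)·(-0.64) + 1.05
  = 5.12
step(z) = 1 (z≥0)

1


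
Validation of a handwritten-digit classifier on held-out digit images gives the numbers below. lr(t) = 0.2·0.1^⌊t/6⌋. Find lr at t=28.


n_drops = ⌊28/6⌋ = 4
lr = 0.2·0.1^4 = 0.2·0.0001 = 0.00002

0.00002


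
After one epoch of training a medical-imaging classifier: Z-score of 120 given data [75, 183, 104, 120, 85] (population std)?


μ = 113.4, σ = 38.0978
z = (120 - 113.4)/38.0978 = 0.1732

0.1732


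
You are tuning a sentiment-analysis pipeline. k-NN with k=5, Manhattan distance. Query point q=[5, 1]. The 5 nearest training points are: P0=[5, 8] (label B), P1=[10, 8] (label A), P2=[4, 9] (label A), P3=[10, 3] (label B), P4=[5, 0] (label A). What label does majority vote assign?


d(q,P0) = 7  (label B)
d(q,P1) = 12  (label A)
d(q,P2) = 9  (label A)
d(q,P3) = 7  (label B)
d(q,P4) = 1  (label A)
Votes: A=3, B=2
Majority → A

A


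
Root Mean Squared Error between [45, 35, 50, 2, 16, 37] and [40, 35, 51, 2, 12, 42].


MSE = 67/6 = 11.1667
RMSE = √(67/6) = 3.3417

3.3417


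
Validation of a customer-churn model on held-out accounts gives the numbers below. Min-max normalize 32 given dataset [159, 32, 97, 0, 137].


min=0, max=159
(32-0)/(159-0) = 32/159 = 0.2013

0.2013


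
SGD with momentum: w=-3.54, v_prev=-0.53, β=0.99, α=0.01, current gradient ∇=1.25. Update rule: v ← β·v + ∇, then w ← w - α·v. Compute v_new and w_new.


v_new = 0.99·-0.53 + 1.25 = -0.5247 + 1.25 = 0.7253
w_new = -3.54 - 0.01·0.7253 = -3.54 - 0.007253 = -3.547253

v_new=0.7253, w_new=-3.547253


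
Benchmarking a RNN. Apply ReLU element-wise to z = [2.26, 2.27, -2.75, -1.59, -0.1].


ReLU(2.26) = max(0, 2.26) = 2.26
ReLU(2.27) = max(0, 2.27) = 2.27
ReLU(-2.75) = max(0, -2.75) = 0.0
ReLU(-1.59) = max(0, -1.59) = 0.0
ReLU(-0.1) = max(0, -0.1) = 0.0
result = [2.26, 2.27, 0.0, 0.0, 0.0]

[2.26, 2.27, 0.0, 0.0, 0.0]


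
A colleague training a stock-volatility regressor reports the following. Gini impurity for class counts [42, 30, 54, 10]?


Probabilities: [42/136, 30/136, 54/136, 10/136] ≈ [0.3088, 0.2206, 0.3971, 0.0735]
Σpᵢ² = (1764 + 900 + 2916 + 100)/136² = 5680/18496
Gini = 1 - Σpᵢ² = 1 - 5680/18496 = 0.6929

0.6929


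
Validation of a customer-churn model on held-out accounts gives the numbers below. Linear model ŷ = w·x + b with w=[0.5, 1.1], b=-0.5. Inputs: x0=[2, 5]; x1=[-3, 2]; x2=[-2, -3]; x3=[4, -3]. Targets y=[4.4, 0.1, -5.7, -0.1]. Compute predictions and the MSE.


ŷ0 = (0.5)·(2) + (1.1)·(5) - 0.5 = 6.0
ŷ1 = (0.5)·(-3) + (1.1)·(2) - 0.5 = 0.2
ŷ2 = (0.5)·(-2) + (1.1)·(-3) - 0.5 = -4.8
ŷ3 = (0.5)·(4) + (1.1)·(-3) - 0.5 = -1.8
errors² = [2.56, 0.01, 0.81, 2.89]
MSE = 6.2700/4 = 1.5675

1.5675


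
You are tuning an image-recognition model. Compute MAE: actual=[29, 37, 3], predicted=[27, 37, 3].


Absolute errors: |29-27|=2, |37-37|=0, |3-3|=0
Sum = 2
MAE = 2/3 = 2/3

2/3


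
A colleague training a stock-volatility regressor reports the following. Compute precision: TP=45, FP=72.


Precision = TP/(TP+FP)
= 45/(45+72)
= 45/117 = 38.46%

38.46%


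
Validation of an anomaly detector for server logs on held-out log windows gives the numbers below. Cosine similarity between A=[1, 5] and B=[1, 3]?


A·B = 1·1 + 5·3 = 16
‖A‖ = √26 = 5.099, ‖B‖ = √10 = 3.1623
cos = 16/(√26·√10) = 16/√260 = 0.9923

0.9923


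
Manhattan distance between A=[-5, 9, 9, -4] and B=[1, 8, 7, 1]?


d = |-5-1| + |9-8| + |9-7| + |-4-1|
  = 6 + 1 + 2 + 5
  = 14

14


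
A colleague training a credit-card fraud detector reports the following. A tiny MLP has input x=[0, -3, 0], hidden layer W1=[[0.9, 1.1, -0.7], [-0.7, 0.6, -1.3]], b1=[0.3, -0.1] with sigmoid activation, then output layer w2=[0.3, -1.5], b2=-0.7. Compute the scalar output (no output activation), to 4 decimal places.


z1[0] = (0.9)·(0) + (1.1)·(-3) + (-0.7)·(0) + 0.3 = -3.0
z1[1] = (-0.7)·(0) + (0.6)·(-3) + (-1.3)·(0) - 0.1 = -1.9
h = sigmoid(z1) = [0.0474, 0.1301]
output = (0.3)·(0.0474) + (-1.5)·(0.1301) - 0.7 = -0.8809

-0.8809


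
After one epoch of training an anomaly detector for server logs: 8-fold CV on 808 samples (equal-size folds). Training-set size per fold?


Fold size = 808/8 = 101
Training per fold = 808 - 101 = 707

707


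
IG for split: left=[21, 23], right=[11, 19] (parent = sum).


Parent = [32, 42], H_parent = 0.9868
H_left = 0.9985 (n=44), H_right = 0.9481 (n=30)
H_children = (44/74)·0.9985 + (30/74)·0.9481 = 0.9781
IG = 0.9868 - 0.9781 = 0.0087

0.0087


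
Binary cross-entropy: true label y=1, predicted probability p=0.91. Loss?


BCE = -[y·ln(p) + (1-y)·ln(1-p)]
= -1·ln(0.91) - 0
= -ln(0.91) = 0.0943

0.0943


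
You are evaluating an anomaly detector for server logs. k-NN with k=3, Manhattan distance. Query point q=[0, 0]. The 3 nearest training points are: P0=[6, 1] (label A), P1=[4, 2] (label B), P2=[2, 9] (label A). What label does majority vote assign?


d(q,P0) = 7  (label A)
d(q,P1) = 6  (label B)
d(q,P2) = 11  (label A)
Votes: A=2, B=1
Majority → A

A


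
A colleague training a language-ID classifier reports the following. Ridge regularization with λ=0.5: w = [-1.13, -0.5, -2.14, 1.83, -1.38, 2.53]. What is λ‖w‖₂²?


‖w‖₂² = (-1.13)² + (-0.5)² + (-2.14)² + (1.83)² + (-1.38)² + (2.53)²
     = 1.2769 + 0.25 + 4.5796 + 3.3489 + 1.9044 + 6.4009
     = 17.7607
λ·‖w‖₂² = 0.5·17.7607 = 8.88035

8.88035


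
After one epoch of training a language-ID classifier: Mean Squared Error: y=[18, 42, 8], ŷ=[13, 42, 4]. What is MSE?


Squared errors: (18-13)²=25, (42-42)²=0, (8-4)²=16
Sum = 41
MSE = 41/3 = 41/3

41/3


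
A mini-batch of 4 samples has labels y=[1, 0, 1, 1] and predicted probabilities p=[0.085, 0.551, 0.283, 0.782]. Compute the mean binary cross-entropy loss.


L[0] = -ln(0.085) = 2.4651
L[1] = -ln(1-0.551) = -ln(0.449) = 0.8007
L[2] = -ln(0.283) = 1.2623
L[3] = -ln(0.782) = 0.2459
mean = (2.4651 + 0.8007 + 1.2623 + 0.2459)/4 = 1.1935

1.1935


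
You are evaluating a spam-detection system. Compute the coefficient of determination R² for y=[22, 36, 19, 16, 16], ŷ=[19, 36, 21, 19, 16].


ȳ = 21.8
SS_res = Σ(y-ŷ)² = 22
SS_tot = Σ(y-ȳ)² = 276.8
R² = 1 - SS_res/SS_tot = 1 - 0.0795 = 0.9205

0.9205


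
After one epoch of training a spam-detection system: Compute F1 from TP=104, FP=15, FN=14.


Precision = 104/119 = 0.8739
Recall = 104/118 = 0.8814
F1 = 2·P·R/(P+R) = 2·TP/(2·TP+FP+FN) = 208/(208+15+14) = 208/237 = 0.8776

0.8776


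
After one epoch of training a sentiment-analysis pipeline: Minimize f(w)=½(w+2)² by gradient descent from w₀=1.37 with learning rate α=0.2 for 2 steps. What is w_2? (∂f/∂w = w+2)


step 1: grad = 1.37+2 = 3.37; w = 1.37 - 0.2·(3.37) = 0.696
step 2: grad = 0.696+2 = 2.696; w = 0.696 - 0.2·(2.696) = 0.1568

0.1568


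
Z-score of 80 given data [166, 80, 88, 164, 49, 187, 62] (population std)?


μ = 113.7143, σ = 52.4996
z = (80 - 113.7143)/52.4996 = -0.6422

-0.6422
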